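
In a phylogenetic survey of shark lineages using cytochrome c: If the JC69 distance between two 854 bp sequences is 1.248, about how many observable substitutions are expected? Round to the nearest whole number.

519

Invert JC69: p = (3/4)(1 − e^(−4d/3)) = 0.75 × (1 − e^(-1.664)) = 0.75 × (1 − 0.189380) = 0.607965.
Expected differing sites = pL ≈ 0.607965 × 854 = 519.20211 ≈ 519.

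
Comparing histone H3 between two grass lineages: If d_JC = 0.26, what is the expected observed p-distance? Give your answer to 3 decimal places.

p = (3/4)(1 − e^(−4d/3)) = 0.75 × (1 − e^(-0.346667)) = 0.75 × (1 − 0.707041) = 0.219719.

0.220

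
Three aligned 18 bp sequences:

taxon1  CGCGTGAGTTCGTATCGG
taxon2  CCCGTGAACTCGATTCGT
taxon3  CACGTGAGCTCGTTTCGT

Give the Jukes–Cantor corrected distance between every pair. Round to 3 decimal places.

taxon1–taxon2: 6/18 sites differ → p ≈ 0.333333, d = −0.75 ln(1 − 0.444444) = 0.440839 ≈ 0.441.
taxon1–taxon3: 4/18 sites differ → p ≈ 0.222222, d = −0.75 ln(1 − 0.296296) = 0.263548 ≈ 0.264.
taxon2–taxon3: 3/18 sites differ → p ≈ 0.166667, d = −0.75 ln(1 − 0.222223) = 0.188487 ≈ 0.188.

d(taxon1,taxon2) = 0.441, d(taxon1,taxon3) = 0.264, d(taxon2,taxon3) = 0.188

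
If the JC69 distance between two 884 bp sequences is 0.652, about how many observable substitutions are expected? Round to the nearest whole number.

Invert JC69: p = (3/4)(1 − e^(−4d/3)) = 0.75 × (1 − e^(-0.869333)) = 0.75 × (1 − 0.419231) = 0.435577.
Expected differing sites = pL ≈ 0.435577 × 884 = 385.050068 ≈ 385.

385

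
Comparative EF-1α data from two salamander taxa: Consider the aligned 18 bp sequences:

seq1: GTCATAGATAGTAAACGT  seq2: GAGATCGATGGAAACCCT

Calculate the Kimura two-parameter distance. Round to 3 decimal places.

0.569

Of 18 sites, 1 differences are transitions and 6 are transversions, so P = 1/18 ≈ 0.055556 and Q = 6/18 ≈ 0.333333.
Under the Kimura two-parameter model, d = −½ ln(1 − 2P − Q) − ¼ ln(1 − 2Q).
1 − 2P − Q = 0.555555, giving −½ ln(0.555555) = 0.293894.
1 − 2Q = 0.333334, giving −¼ ln(0.333334) = 0.274653.
d = 0.293894 + 0.274653 = 0.568547.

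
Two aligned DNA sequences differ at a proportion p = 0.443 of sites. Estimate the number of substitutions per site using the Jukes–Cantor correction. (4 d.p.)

0.6699

d = −(3/4) ln(1 − 4p/3) = −0.75 ln(1 − 0.590667) = −0.75 ln(0.409333)
  = −0.75 × (-0.893226) = 0.669920 substitutions/site.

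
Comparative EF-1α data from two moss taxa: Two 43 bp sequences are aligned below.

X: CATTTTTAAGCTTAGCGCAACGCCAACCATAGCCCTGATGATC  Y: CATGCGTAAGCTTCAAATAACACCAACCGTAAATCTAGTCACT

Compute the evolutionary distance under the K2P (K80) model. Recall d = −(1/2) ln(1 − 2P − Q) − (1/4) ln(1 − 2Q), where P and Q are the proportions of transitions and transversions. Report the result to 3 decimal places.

Of 43 sites, 12 differences are transitions and 6 are transversions, so P = 12/43 ≈ 0.27907 and Q = 6/43 ≈ 0.139535.
Under the Kimura two-parameter model, d = −½ ln(1 − 2P − Q) − ¼ ln(1 − 2Q).
1 − 2P − Q = 0.302325, giving −½ ln(0.302325) = 0.598126.
1 − 2Q = 0.72093, giving −¼ ln(0.72093) = 0.081803.
d = 0.598126 + 0.081803 = 0.679929.

0.680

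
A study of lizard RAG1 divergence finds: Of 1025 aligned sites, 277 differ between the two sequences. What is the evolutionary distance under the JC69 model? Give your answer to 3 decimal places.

p = 277/1025 ≈ 0.270244.
d = −(3/4) ln(1 − 4p/3) = −0.75 ln(1 − 0.360325) = −0.75 ln(0.639675)
  = −0.75 × (-0.446795) = 0.335096 substitutions/site.

0.335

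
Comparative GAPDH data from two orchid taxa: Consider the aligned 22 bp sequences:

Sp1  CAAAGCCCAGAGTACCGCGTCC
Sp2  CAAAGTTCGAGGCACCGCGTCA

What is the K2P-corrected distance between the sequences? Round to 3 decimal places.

Of 22 sites, 6 differences are transitions and 1 are transversions, so P = 6/22 ≈ 0.272727 and Q = 1/22 ≈ 0.045455.
Under the Kimura two-parameter model, d = −½ ln(1 − 2P − Q) − ¼ ln(1 − 2Q).
1 − 2P − Q = 0.409091, giving −½ ln(0.409091) = 0.446909.
1 − 2Q = 0.90909, giving −¼ ln(0.90909) = 0.023828.
d = 0.446909 + 0.023828 = 0.470737.

0.471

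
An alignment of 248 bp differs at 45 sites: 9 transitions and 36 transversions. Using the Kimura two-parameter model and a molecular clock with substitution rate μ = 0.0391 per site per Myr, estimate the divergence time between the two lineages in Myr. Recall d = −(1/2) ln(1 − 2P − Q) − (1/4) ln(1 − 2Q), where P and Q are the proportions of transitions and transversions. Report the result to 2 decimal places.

2.67

P = 9/248 ≈ 0.03629 and Q = 36/248 ≈ 0.145161.
Under the Kimura two-parameter model, d = −½ ln(1 − 2P − Q) − ¼ ln(1 − 2Q).
1 − 2P − Q = 0.782259, giving −½ ln(0.782259) = 0.122785.
1 − 2Q = 0.709678, giving −¼ ln(0.709678) = 0.085736.
d = 0.122785 + 0.085736 = 0.208521.
Under a molecular clock d = 2μt, so t = d/(2μ) = 0.208521 / (2 × 0.0391) = 2.67 Myr.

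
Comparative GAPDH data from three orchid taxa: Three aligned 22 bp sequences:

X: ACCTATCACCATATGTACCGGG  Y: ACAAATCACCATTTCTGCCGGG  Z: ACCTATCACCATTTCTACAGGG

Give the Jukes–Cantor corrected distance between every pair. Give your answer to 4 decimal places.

d(X,Y) = 0.2708, d(X,Z) = 0.1505, d(Y,Z) = 0.2082

X–Y: 5/22 sites differ → p ≈ 0.227273, d = −0.75 ln(1 − 0.303031) = 0.270761 ≈ 0.2708.
X–Z: 3/22 sites differ → p ≈ 0.136364, d = −0.75 ln(1 − 0.181819) = 0.150504 ≈ 0.1505.
Y–Z: 4/22 sites differ → p ≈ 0.181818, d = −0.75 ln(1 − 0.242424) = 0.208224 ≈ 0.2082.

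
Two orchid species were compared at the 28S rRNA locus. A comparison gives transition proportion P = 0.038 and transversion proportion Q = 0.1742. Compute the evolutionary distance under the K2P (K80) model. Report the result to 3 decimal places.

0.251

Under the Kimura two-parameter model, d = −½ ln(1 − 2P − Q) − ¼ ln(1 − 2Q).
1 − 2P − Q = 0.7498, giving −½ ln(0.7498) = 0.143974.
1 − 2Q = 0.6516, giving −¼ ln(0.6516) = 0.107081.
d = 0.143974 + 0.107081 = 0.251055.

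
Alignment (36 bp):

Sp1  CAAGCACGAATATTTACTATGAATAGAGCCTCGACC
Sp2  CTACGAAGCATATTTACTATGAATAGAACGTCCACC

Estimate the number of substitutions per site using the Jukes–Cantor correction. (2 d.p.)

The sequences differ at 8 of 36 sites (2, 4, 5, 7, 9, 28, 30, 33), so p = 8/36 ≈ 0.222222.
d = −(3/4) ln(1 − 4p/3) = −0.75 ln(1 − 0.296296) = −0.75 ln(0.703704)
  = −0.75 × (-0.351397) = 0.263548 substitutions/site.

0.26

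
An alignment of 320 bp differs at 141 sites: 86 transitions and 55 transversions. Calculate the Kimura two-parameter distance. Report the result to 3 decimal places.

P = 86/320 = 0.26875 and Q = 55/320 = 0.171875.
Under the Kimura two-parameter model, d = −½ ln(1 − 2P − Q) − ¼ ln(1 − 2Q).
1 − 2P − Q = 0.290625, giving −½ ln(0.290625) = 0.617861.
1 − 2Q = 0.65625, giving −¼ ln(0.65625) = 0.105303.
d = 0.617861 + 0.105303 = 0.723164.

0.723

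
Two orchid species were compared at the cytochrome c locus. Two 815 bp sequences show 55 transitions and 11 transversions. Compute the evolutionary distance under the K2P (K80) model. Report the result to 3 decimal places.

0.087

P = 55/815 ≈ 0.067485 and Q = 11/815 ≈ 0.013497.
Under the Kimura two-parameter model, d = −½ ln(1 − 2P − Q) − ¼ ln(1 − 2Q).
1 − 2P − Q = 0.851533, giving −½ ln(0.851533) = 0.080359.
1 − 2Q = 0.973006, giving −¼ ln(0.973006) = 0.006841.
d = 0.080359 + 0.006841 = 0.087200.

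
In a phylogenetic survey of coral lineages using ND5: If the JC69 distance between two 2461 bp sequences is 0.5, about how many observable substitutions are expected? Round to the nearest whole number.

Invert JC69: p = (3/4)(1 − e^(−4d/3)) = 0.75 × (1 − e^(-0.666667)) = 0.75 × (1 − 0.513417) = 0.364937.
Expected differing sites = pL ≈ 0.364937 × 2461 = 898.109957 ≈ 898.

898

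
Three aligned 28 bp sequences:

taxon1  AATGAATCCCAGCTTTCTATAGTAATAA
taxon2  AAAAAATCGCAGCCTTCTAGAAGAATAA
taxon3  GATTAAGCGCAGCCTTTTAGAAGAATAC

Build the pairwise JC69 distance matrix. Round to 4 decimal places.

d(taxon1,taxon2) = 0.3041, d(taxon1,taxon3) = 0.4850, d(taxon2,taxon3) = 0.2524

taxon1–taxon2: 7/28 sites differ → p = 0.25, d = −0.75 ln(1 − 0.333333) = 0.304098 ≈ 0.3041.
taxon1–taxon3: 10/28 sites differ → p ≈ 0.357143, d = −0.75 ln(1 − 0.476191) = 0.484971 ≈ 0.4850.
taxon2–taxon3: 6/28 sites differ → p ≈ 0.214286, d = −0.75 ln(1 − 0.285715) = 0.252355 ≈ 0.2524.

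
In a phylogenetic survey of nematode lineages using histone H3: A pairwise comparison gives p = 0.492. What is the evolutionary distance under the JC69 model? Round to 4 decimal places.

0.8003

d = −(3/4) ln(1 − 4p/3) = −0.75 ln(1 − 0.656) = −0.75 ln(0.344)
  = −0.75 × (-1.067114) = 0.800336 substitutions/site.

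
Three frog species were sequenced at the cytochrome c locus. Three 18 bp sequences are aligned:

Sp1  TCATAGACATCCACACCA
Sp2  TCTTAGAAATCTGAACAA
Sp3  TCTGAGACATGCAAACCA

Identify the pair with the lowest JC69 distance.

Sp1 and Sp3

Sp1–Sp2: 6/18 differ, p = 0.333, d = 0.441.
Sp1–Sp3: 4/18 differ, p = 0.222, d = 0.264.
Sp2–Sp3: 6/18 differ, p = 0.333, d = 0.441.
The smallest distance is between Sp1 and Sp3.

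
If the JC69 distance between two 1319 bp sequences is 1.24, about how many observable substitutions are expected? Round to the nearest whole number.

Invert JC69: p = (3/4)(1 − e^(−4d/3)) = 0.75 × (1 − e^(-1.653333)) = 0.75 × (1 − 0.191411) = 0.606442.
Expected differing sites = pL ≈ 0.606442 × 1319 = 799.896998 ≈ 800.

800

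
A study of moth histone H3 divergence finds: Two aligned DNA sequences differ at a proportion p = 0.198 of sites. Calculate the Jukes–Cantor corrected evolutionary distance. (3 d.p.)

d = −(3/4) ln(1 − 4p/3) = −0.75 ln(1 − 0.264) = −0.75 ln(0.736)
  = −0.75 × (-0.306525) = 0.229894 substitutions/site.

0.230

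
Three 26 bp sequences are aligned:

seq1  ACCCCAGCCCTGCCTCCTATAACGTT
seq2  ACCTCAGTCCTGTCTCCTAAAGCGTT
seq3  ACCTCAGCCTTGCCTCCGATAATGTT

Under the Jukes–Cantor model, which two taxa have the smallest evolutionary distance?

seq1–seq2: 5/26 differ, p = 0.192, d = 0.222.
seq1–seq3: 4/26 differ, p = 0.154, d = 0.172.
seq2–seq3: 7/26 differ, p = 0.269, d = 0.334.
The smallest distance is between seq1 and seq3.

seq1 and seq3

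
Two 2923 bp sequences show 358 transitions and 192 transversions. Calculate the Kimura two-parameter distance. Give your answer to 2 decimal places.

0.22

P = 358/2923 ≈ 0.122477 and Q = 192/2923 ≈ 0.065686.
Under the Kimura two-parameter model, d = −½ ln(1 − 2P − Q) − ¼ ln(1 − 2Q).
1 − 2P − Q = 0.68936, giving −½ ln(0.68936) = 0.185996.
1 − 2Q = 0.868628, giving −¼ ln(0.868628) = 0.035210.
d = 0.185996 + 0.035210 = 0.221206.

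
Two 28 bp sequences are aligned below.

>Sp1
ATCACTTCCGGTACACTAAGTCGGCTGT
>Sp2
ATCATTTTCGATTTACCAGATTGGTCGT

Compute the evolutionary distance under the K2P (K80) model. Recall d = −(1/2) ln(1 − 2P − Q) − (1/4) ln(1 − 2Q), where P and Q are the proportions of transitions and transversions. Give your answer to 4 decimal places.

Of 28 sites, 10 differences are transitions and 1 are transversions, so P = 10/28 ≈ 0.357143 and Q = 1/28 ≈ 0.035714.
Under the Kimura two-parameter model, d = −½ ln(1 − 2P − Q) − ¼ ln(1 − 2Q).
1 − 2P − Q = 0.25, giving −½ ln(0.25) = 0.693147.
1 − 2Q = 0.928572, giving −¼ ln(0.928572) = 0.018527.
d = 0.693147 + 0.018527 = 0.711674.

0.7117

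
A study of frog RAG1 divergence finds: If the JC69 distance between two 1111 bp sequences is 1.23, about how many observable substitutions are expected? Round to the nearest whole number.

672

Invert JC69: p = (3/4)(1 − e^(−4d/3)) = 0.75 × (1 − e^(-1.64)) = 0.75 × (1 − 0.193980) = 0.604515.
Expected differing sites = pL ≈ 0.604515 × 1111 = 671.616165 ≈ 672.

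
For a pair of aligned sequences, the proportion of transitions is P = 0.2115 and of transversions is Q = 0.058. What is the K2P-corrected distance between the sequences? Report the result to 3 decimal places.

0.359

Under the Kimura two-parameter model, d = −½ ln(1 − 2P − Q) − ¼ ln(1 − 2Q).
1 − 2P − Q = 0.519, giving −½ ln(0.519) = 0.327926.
1 − 2Q = 0.884, giving −¼ ln(0.884) = 0.030825.
d = 0.327926 + 0.030825 = 0.358751.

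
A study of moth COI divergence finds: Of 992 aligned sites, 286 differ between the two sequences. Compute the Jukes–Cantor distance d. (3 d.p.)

p = 286/992 ≈ 0.288306.
d = −(3/4) ln(1 − 4p/3) = −0.75 ln(1 − 0.384408) = −0.75 ln(0.615592)
  = −0.75 × (-0.485171) = 0.363878 substitutions/site.

0.364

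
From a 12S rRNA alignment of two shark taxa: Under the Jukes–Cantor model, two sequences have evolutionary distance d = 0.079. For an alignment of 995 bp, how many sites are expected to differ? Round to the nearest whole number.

Invert JC69: p = (3/4)(1 − e^(−4d/3)) = 0.75 × (1 − e^(-0.105333)) = 0.75 × (1 − 0.900025) = 0.074981.
Expected differing sites = pL ≈ 0.074981 × 995 = 74.606095 ≈ 75.

75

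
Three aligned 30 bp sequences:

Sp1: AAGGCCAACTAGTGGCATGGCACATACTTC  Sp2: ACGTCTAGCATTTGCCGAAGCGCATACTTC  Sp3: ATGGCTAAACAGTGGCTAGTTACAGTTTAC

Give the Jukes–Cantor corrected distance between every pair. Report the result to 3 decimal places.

Sp1–Sp2: 12/30 sites differ → p = 0.4, d = −0.75 ln(1 − 0.533333) = 0.571605 ≈ 0.572.
Sp1–Sp3: 12/30 sites differ → p = 0.4, d = −0.75 ln(1 − 0.533333) = 0.571605 ≈ 0.572.
Sp2–Sp3: 17/30 sites differ → p ≈ 0.566667, d = −0.75 ln(1 − 0.755556) = 1.056577 ≈ 1.057.

d(Sp1,Sp2) = 0.572, d(Sp1,Sp3) = 0.572, d(Sp2,Sp3) = 1.057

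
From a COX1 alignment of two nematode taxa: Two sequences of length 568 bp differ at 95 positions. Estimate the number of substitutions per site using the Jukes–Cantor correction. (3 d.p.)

0.189

p = 95/568 ≈ 0.167254.
d = −(3/4) ln(1 − 4p/3) = −0.75 ln(1 − 0.223005) = −0.75 ln(0.776995)
  = −0.75 × (-0.252321) = 0.189241 substitutions/site.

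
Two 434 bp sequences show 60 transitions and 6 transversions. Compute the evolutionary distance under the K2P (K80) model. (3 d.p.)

0.178

P = 60/434 ≈ 0.138249 and Q = 6/434 ≈ 0.013825.
Under the Kimura two-parameter model, d = −½ ln(1 − 2P − Q) − ¼ ln(1 − 2Q).
1 − 2P − Q = 0.709677, giving −½ ln(0.709677) = 0.171473.
1 − 2Q = 0.97235, giving −¼ ln(0.97235) = 0.007010.
d = 0.171473 + 0.007010 = 0.178483.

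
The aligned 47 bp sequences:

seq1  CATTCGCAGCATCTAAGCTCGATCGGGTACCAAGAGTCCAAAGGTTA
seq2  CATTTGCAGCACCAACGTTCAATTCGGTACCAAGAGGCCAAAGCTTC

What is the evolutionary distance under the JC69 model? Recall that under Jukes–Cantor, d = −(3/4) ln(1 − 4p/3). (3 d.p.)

The sequences differ at 11 of 47 sites, so p = 11/47 ≈ 0.234043.
d = −(3/4) ln(1 − 4p/3) = −0.75 ln(1 − 0.312057) = −0.75 ln(0.687943)
  = −0.75 × (-0.374049) = 0.280537 substitutions/site.

0.281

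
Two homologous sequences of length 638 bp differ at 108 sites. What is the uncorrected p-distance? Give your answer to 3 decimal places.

0.169

p = 108/638 = 0.169278… ≈ 0.169 (to 3 d.p.).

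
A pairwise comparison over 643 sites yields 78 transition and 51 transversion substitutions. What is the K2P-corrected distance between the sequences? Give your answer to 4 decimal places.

0.2374

P = 78/643 ≈ 0.121306 and Q = 51/643 ≈ 0.079316.
Under the Kimura two-parameter model, d = −½ ln(1 − 2P − Q) − ¼ ln(1 − 2Q).
1 − 2P − Q = 0.678072, giving −½ ln(0.678072) = 0.194251.
1 − 2Q = 0.841368, giving −¼ ln(0.841368) = 0.043182.
d = 0.194251 + 0.043182 = 0.237433.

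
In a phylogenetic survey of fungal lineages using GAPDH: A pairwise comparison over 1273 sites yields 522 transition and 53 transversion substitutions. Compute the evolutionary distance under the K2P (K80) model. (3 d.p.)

P = 522/1273 ≈ 0.410055 and Q = 53/1273 ≈ 0.041634.
Under the Kimura two-parameter model, d = −½ ln(1 − 2P − Q) − ¼ ln(1 − 2Q).
1 − 2P − Q = 0.138256, giving −½ ln(0.138256) = 0.989324.
1 − 2Q = 0.916732, giving −¼ ln(0.916732) = 0.021735.
d = 0.989324 + 0.021735 = 1.011059.

1.011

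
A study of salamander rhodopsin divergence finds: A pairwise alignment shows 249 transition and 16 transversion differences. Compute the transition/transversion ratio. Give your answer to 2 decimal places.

R = 249/16 = 15.5625 ≈ 15.56 (to 2 d.p.).

15.56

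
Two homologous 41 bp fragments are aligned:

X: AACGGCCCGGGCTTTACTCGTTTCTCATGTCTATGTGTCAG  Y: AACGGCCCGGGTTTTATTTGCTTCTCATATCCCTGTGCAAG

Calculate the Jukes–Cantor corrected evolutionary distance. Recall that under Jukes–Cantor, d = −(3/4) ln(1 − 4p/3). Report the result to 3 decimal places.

0.260

The sequences differ at 9 of 41 sites (12, 17, 19, 21, 29, 32, 33, 38, 39), so p = 9/41 ≈ 0.219512.
d = −(3/4) ln(1 − 4p/3) = −0.75 ln(1 − 0.292683) = −0.75 ln(0.707317)
  = −0.75 × (-0.346276) = 0.259707 substitutions/site.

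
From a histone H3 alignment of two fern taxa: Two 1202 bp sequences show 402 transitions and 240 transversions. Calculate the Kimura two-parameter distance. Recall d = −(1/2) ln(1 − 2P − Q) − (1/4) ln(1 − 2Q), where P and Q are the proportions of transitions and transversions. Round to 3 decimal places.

1.142

P = 402/1202 ≈ 0.334443 and Q = 240/1202 ≈ 0.199667.
Under the Kimura two-parameter model, d = −½ ln(1 − 2P − Q) − ¼ ln(1 − 2Q).
1 − 2P − Q = 0.131447, giving −½ ln(0.131447) = 1.014576.
1 − 2Q = 0.600666, giving −¼ ln(0.600666) = 0.127429.
d = 1.014576 + 0.127429 = 1.142005.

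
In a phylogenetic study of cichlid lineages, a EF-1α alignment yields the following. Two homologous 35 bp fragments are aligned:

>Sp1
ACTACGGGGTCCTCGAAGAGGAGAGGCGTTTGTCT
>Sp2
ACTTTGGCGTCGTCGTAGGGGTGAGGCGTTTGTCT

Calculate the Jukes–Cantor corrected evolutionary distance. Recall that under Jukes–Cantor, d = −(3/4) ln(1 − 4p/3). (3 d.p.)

The sequences differ at 7 of 35 sites (4, 5, 8, 12, 16, 19, 22), so p = 7/35 = 0.2.
d = −(3/4) ln(1 − 4p/3) = −0.75 ln(1 − 0.266667) = −0.75 ln(0.733333)
  = −0.75 × (-0.310155) = 0.232616 substitutions/site.

0.233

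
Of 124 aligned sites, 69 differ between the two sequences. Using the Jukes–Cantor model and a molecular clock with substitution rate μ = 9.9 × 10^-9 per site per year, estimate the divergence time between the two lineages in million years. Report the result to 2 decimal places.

51.31

p = 69/124 ≈ 0.556452.
d = −(3/4) ln(1 − 4p/3) = −0.75 ln(1 − 0.741936) = −0.75 ln(0.258064)
  = −0.75 × (-1.354548) = 1.015911 substitutions/site.
Under a molecular clock d = 2μt, so t = d/(2μ) = 1.015911 / (2 × 9.9 × 10^-9) = 51.31 million years.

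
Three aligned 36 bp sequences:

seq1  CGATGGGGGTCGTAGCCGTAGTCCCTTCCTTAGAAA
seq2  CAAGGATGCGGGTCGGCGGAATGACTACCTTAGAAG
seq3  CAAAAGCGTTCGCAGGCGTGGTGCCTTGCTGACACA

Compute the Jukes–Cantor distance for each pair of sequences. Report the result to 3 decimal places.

seq1–seq2: 15/36 sites differ → p ≈ 0.416667, d = −0.75 ln(1 − 0.555556) = 0.608198 ≈ 0.608.
seq1–seq3: 13/36 sites differ → p ≈ 0.361111, d = −0.75 ln(1 − 0.481481) = 0.492584 ≈ 0.493.
seq2–seq3: 19/36 sites differ → p ≈ 0.527778, d = −0.75 ln(1 − 0.703704) = 0.912297 ≈ 0.912.

d(seq1,seq2) = 0.608, d(seq1,seq3) = 0.493, d(seq2,seq3) = 0.912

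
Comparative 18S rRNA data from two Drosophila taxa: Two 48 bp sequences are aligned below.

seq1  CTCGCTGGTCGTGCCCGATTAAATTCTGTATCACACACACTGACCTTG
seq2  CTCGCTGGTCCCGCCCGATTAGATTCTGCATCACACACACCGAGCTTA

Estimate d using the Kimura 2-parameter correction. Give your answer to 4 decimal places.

Of 48 sites, 5 differences are transitions and 2 are transversions, so P = 5/48 ≈ 0.104167 and Q = 2/48 ≈ 0.041667.
Under the Kimura two-parameter model, d = −½ ln(1 − 2P − Q) − ¼ ln(1 − 2Q).
1 − 2P − Q = 0.749999, giving −½ ln(0.749999) = 0.143842.
1 − 2Q = 0.916666, giving −¼ ln(0.916666) = 0.021753.
d = 0.143842 + 0.021753 = 0.165595.

0.1656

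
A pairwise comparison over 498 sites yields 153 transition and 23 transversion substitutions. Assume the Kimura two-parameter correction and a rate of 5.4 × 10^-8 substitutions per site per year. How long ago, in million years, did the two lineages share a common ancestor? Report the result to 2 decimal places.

5.23

P = 153/498 ≈ 0.307229 and Q = 23/498 ≈ 0.046185.
Under the Kimura two-parameter model, d = −½ ln(1 − 2P − Q) − ¼ ln(1 − 2Q).
1 − 2P − Q = 0.339357, giving −½ ln(0.339357) = 0.540351.
1 − 2Q = 0.90763, giving −¼ ln(0.90763) = 0.024230.
d = 0.540351 + 0.024230 = 0.564581.
Under a molecular clock d = 2μt, so t = d/(2μ) = 0.564581 / (2 × 5.4 × 10^-8) = 5.23 million years.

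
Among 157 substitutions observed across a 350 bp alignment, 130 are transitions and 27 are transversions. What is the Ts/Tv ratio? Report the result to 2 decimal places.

4.81

R = 130/27 = 4.814814… ≈ 4.81 (to 2 d.p.).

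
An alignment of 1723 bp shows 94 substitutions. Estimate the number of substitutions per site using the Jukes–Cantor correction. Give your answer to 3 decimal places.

0.057

p = 94/1723 ≈ 0.054556.
d = −(3/4) ln(1 − 4p/3) = −0.75 ln(1 − 0.072741) = −0.75 ln(0.927259)
  = −0.75 × (-0.075522) = 0.056642 substitutions/site.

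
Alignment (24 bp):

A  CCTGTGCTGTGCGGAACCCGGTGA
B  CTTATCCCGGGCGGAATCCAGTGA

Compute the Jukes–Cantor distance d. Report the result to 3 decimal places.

0.369

The sequences differ at 7 of 24 sites (2, 4, 6, 8, 10, 17, 20), so p = 7/24 ≈ 0.291667.
d = −(3/4) ln(1 − 4p/3) = −0.75 ln(1 − 0.388889) = −0.75 ln(0.611111)
  = −0.75 × (-0.492477) = 0.369358 substitutions/site.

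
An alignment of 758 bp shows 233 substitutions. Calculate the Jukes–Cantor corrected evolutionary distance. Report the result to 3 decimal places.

0.396

p = 233/758 ≈ 0.307388.
d = −(3/4) ln(1 − 4p/3) = −0.75 ln(1 − 0.409851) = −0.75 ln(0.590149)
  = −0.75 × (-0.527380) = 0.395535 substitutions/site.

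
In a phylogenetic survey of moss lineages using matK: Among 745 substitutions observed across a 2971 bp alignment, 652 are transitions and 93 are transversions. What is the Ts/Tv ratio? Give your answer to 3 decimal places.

7.011

R = 652/93 = 7.010752… ≈ 7.011 (to 3 d.p.).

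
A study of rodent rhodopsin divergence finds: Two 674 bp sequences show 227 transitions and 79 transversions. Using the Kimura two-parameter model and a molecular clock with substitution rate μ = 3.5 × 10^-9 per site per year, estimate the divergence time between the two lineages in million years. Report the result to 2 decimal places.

P = 227/674 ≈ 0.336795 and Q = 79/674 ≈ 0.117211.
Under the Kimura two-parameter model, d = −½ ln(1 − 2P − Q) − ¼ ln(1 − 2Q).
1 − 2P − Q = 0.209199, giving −½ ln(0.209199) = 0.782235.
1 − 2Q = 0.765578, giving −¼ ln(0.765578) = 0.066781.
d = 0.782235 + 0.066781 = 0.849016.
Under a molecular clock d = 2μt, so t = d/(2μ) = 0.849016 / (2 × 3.5 × 10^-9) = 121.29 million years.

121.29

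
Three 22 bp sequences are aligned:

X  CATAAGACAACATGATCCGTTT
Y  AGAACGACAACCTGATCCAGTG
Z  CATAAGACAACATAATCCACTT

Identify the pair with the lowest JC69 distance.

X and Z

X–Y: 8/22 differ, p = 0.364, d = 0.497.
X–Z: 3/22 differ, p = 0.136, d = 0.151.
Y–Z: 8/22 differ, p = 0.364, d = 0.497.
The smallest distance is between X and Z.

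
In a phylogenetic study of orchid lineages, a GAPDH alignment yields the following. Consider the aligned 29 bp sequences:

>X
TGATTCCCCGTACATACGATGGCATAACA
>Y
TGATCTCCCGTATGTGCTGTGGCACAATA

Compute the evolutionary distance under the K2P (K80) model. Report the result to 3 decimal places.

0.459

Of 29 sites, 8 differences are transitions and 1 are transversions, so P = 8/29 ≈ 0.275862 and Q = 1/29 ≈ 0.034483.
Under the Kimura two-parameter model, d = −½ ln(1 − 2P − Q) − ¼ ln(1 − 2Q).
1 − 2P − Q = 0.413793, giving −½ ln(0.413793) = 0.441195.
1 − 2Q = 0.931034, giving −¼ ln(0.931034) = 0.017865.
d = 0.441195 + 0.017865 = 0.459060.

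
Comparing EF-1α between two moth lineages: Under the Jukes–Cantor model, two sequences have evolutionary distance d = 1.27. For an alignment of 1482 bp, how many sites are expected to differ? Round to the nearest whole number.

Invert JC69: p = (3/4)(1 − e^(−4d/3)) = 0.75 × (1 − e^(-1.693333)) = 0.75 × (1 − 0.183906) = 0.612071.
Expected differing sites = pL ≈ 0.612071 × 1482 = 907.089222 ≈ 907.

907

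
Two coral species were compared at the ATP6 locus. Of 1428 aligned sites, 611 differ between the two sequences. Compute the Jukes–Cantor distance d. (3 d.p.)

0.634

p = 611/1428 ≈ 0.427871.
d = −(3/4) ln(1 − 4p/3) = −0.75 ln(1 − 0.570495) = −0.75 ln(0.429505)
  = −0.75 × (-0.845122) = 0.633842 substitutions/site.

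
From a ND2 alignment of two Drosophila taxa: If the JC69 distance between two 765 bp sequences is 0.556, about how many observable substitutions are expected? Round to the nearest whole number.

300

Invert JC69: p = (3/4)(1 − e^(−4d/3)) = 0.75 × (1 − e^(-0.741333)) = 0.75 × (1 − 0.476478) = 0.392642.
Expected differing sites = pL ≈ 0.392642 × 765 = 300.37113 ≈ 300.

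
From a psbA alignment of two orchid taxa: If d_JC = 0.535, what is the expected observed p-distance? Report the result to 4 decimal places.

0.3825

p = (3/4)(1 − e^(−4d/3)) = 0.75 × (1 − e^(-0.713333)) = 0.75 × (1 − 0.490008) = 0.382494.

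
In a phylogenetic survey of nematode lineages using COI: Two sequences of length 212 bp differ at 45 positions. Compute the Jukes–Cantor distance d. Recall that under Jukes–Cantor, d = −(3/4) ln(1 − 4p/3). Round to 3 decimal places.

0.250

p = 45/212 ≈ 0.212264.
d = −(3/4) ln(1 − 4p/3) = −0.75 ln(1 − 0.283019) = −0.75 ln(0.716981)
  = −0.75 × (-0.332706) = 0.249530 substitutions/site.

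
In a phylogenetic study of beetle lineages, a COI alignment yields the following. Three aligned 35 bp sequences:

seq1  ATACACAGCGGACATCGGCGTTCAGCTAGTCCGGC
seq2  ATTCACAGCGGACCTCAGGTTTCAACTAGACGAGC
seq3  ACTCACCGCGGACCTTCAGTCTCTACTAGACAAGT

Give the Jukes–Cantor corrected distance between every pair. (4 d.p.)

seq1–seq2: 9/35 sites differ → p ≈ 0.257143, d = −0.75 ln(1 − 0.342857) = 0.314890 ≈ 0.3149.
seq1–seq3: 16/35 sites differ → p ≈ 0.457143, d = −0.75 ln(1 − 0.609524) = 0.705292 ≈ 0.7053.
seq2–seq3: 9/35 sites differ → p ≈ 0.257143, d = −0.75 ln(1 − 0.342857) = 0.314890 ≈ 0.3149.

d(seq1,seq2) = 0.3149, d(seq1,seq3) = 0.7053, d(seq2,seq3) = 0.3149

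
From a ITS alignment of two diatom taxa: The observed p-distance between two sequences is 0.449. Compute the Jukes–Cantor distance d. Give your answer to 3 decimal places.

d = −(3/4) ln(1 − 4p/3) = −0.75 ln(1 − 0.598667) = −0.75 ln(0.401333)
  = −0.75 × (-0.912964) = 0.684723 substitutions/site.

0.685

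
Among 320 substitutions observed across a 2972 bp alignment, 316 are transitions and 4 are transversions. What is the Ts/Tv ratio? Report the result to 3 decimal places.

R = 316/4 = 79.000.

79.000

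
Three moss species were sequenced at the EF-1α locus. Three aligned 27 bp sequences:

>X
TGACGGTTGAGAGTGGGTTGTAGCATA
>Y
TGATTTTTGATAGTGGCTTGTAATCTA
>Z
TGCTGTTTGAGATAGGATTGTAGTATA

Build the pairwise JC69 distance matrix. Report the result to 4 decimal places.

X–Y: 8/27 sites differ → p ≈ 0.296296, d = −0.75 ln(1 − 0.395061) = 0.376971 ≈ 0.3770.
X–Z: 7/27 sites differ → p ≈ 0.259259, d = −0.75 ln(1 − 0.345679) = 0.318118 ≈ 0.3181.
Y–Z: 8/27 sites differ → p ≈ 0.296296, d = −0.75 ln(1 − 0.395061) = 0.376971 ≈ 0.3770.

d(X,Y) = 0.3770, d(X,Z) = 0.3181, d(Y,Z) = 0.3770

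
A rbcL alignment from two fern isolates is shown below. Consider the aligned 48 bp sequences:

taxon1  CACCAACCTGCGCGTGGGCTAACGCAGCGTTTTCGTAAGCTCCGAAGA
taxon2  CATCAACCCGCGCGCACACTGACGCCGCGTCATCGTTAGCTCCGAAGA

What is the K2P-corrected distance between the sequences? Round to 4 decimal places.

0.2806

Of 48 sites, 7 differences are transitions and 4 are transversions, so P = 7/48 ≈ 0.145833 and Q = 4/48 ≈ 0.083333.
Under the Kimura two-parameter model, d = −½ ln(1 − 2P − Q) − ¼ ln(1 − 2Q).
1 − 2P − Q = 0.625001, giving −½ ln(0.625001) = 0.235001.
1 − 2Q = 0.833334, giving −¼ ln(0.833334) = 0.045580.
d = 0.235001 + 0.045580 = 0.280581.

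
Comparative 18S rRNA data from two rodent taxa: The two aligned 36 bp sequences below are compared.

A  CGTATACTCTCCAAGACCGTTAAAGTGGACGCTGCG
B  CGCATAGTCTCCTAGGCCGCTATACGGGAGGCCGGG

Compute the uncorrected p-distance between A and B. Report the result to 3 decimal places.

The sequences differ at 11 of 36 positions.
p = 11/36 = 0.305555… ≈ 0.306 (to 3 d.p.).

0.306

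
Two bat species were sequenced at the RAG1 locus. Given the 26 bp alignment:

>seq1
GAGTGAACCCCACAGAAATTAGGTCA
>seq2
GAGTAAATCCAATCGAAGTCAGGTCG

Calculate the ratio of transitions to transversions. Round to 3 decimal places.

Transitions are A↔G and C↔T; transversions are all other mismatches.
Transitions: 6. Transversions: 2.
R = 6/2 = 3.000.

3.000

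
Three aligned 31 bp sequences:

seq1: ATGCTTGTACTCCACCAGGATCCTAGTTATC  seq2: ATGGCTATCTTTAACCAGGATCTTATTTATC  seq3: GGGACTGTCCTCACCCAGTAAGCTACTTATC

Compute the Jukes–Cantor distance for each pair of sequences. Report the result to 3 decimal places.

d(seq1,seq2) = 0.367, d(seq1,seq3) = 0.481, d(seq2,seq3) = 0.544

seq1–seq2: 9/31 sites differ → p ≈ 0.290323, d = −0.75 ln(1 − 0.387097) = 0.367161 ≈ 0.367.
seq1–seq3: 11/31 sites differ → p ≈ 0.354839, d = −0.75 ln(1 − 0.473119) = 0.480585 ≈ 0.481.
seq2–seq3: 12/31 sites differ → p ≈ 0.387097, d = −0.75 ln(1 − 0.516129) = 0.544453 ≈ 0.544.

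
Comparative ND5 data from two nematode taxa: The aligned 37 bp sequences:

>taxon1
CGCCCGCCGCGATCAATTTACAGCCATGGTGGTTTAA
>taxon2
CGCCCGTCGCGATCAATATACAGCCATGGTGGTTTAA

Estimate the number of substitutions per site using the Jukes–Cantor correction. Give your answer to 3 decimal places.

0.056

The sequences differ at 2 of 37 sites (7, 18), so p = 2/37 ≈ 0.054054.
d = −(3/4) ln(1 − 4p/3) = −0.75 ln(1 − 0.072072) = −0.75 ln(0.927928)
  = −0.75 × (-0.074801) = 0.056101 substitutions/site.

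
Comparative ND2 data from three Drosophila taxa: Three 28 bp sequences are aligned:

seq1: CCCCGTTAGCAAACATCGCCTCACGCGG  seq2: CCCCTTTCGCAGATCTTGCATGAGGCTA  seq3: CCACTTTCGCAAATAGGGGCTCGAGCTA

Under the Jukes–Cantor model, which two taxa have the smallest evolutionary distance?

seq2 and seq3

seq1–seq2: 11/28 differ, p = 0.393, d = 0.556.
seq1–seq3: 11/28 differ, p = 0.393, d = 0.556.
seq2–seq3: 10/28 differ, p = 0.357, d = 0.485.
The smallest distance is between seq2 and seq3.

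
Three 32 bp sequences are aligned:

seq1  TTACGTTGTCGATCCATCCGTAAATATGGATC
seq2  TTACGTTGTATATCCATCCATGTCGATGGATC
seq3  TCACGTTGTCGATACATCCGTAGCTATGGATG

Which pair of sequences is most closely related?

seq1 and seq3

seq1–seq2: 7/32 differ, p = 0.219, d = 0.259.
seq1–seq3: 5/32 differ, p = 0.156, d = 0.175.
seq2–seq3: 9/32 differ, p = 0.281, d = 0.353.
The smallest distance is between seq1 and seq3.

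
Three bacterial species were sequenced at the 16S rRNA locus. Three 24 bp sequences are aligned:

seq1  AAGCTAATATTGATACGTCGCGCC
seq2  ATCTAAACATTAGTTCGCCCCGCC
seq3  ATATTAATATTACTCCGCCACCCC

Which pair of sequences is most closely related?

seq2 and seq3

seq1–seq2: 10/24 differ, p = 0.417, d = 0.608.
seq1–seq3: 9/24 differ, p = 0.375, d = 0.520.
seq2–seq3: 7/24 differ, p = 0.292, d = 0.369.
The smallest distance is between seq2 and seq3.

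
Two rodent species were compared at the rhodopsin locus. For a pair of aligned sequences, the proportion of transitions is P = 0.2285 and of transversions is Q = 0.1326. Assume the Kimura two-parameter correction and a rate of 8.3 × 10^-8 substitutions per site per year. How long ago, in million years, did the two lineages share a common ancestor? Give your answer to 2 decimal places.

3.15

Under the Kimura two-parameter model, d = −½ ln(1 − 2P − Q) − ¼ ln(1 − 2Q).
1 − 2P − Q = 0.4104, giving −½ ln(0.4104) = 0.445311.
1 − 2Q = 0.7348, giving −¼ ln(0.7348) = 0.077039.
d = 0.445311 + 0.077039 = 0.522350.
Under a molecular clock d = 2μt, so t = d/(2μ) = 0.522350 / (2 × 8.3 × 10^-8) = 3.15 million years.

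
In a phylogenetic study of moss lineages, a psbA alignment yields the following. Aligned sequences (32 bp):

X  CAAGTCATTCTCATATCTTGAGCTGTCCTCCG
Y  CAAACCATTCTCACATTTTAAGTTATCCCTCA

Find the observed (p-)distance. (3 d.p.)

The sequences differ at 10 of 32 positions (sites 4, 5, 14, 17, 20, 23, 25, 29, 30, 32).
p = 10/32 = 0.3125 ≈ 0.313 (to 3 d.p.).

0.313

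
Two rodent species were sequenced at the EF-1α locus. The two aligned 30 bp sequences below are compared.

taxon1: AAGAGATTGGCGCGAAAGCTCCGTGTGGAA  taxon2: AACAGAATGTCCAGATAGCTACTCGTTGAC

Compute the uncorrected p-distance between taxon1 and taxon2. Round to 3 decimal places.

The sequences differ at 11 of 30 positions.
p = 11/30 = 0.366666… ≈ 0.367 (to 3 d.p.).

0.367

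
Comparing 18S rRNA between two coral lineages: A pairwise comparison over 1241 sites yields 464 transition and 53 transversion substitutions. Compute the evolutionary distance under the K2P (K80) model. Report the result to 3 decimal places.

0.804

P = 464/1241 ≈ 0.373892 and Q = 53/1241 ≈ 0.042707.
Under the Kimura two-parameter model, d = −½ ln(1 − 2P − Q) − ¼ ln(1 − 2Q).
1 − 2P − Q = 0.209509, giving −½ ln(0.209509) = 0.781494.
1 − 2Q = 0.914586, giving −¼ ln(0.914586) = 0.022321.
d = 0.781494 + 0.022321 = 0.803815.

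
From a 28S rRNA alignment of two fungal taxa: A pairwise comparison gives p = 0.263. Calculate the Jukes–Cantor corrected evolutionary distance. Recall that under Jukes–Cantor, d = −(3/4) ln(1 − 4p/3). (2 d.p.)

d = −(3/4) ln(1 − 4p/3) = −0.75 ln(1 − 0.350667) = −0.75 ln(0.649333)
  = −0.75 × (-0.431810) = 0.323858 substitutions/site.

0.32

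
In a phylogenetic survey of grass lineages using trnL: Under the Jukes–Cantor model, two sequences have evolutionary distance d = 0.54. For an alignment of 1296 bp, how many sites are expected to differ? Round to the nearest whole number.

Invert JC69: p = (3/4)(1 − e^(−4d/3)) = 0.75 × (1 − e^(-0.72)) = 0.75 × (1 − 0.486752) = 0.384936.
Expected differing sites = pL ≈ 0.384936 × 1296 = 498.877056 ≈ 499.

499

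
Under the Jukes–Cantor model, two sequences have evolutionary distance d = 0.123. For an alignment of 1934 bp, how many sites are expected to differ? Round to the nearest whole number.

219

Invert JC69: p = (3/4)(1 − e^(−4d/3)) = 0.75 × (1 − e^(-0.164)) = 0.75 × (1 − 0.848742) = 0.113444.
Expected differing sites = pL ≈ 0.113444 × 1934 = 219.400696 ≈ 219.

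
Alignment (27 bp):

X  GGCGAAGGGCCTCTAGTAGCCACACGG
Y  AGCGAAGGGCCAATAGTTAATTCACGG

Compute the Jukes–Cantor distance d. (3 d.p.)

0.377

The sequences differ at 8 of 27 sites (1, 12, 13, 18, 19, 20, 21, 22), so p = 8/27 ≈ 0.296296.
d = −(3/4) ln(1 − 4p/3) = −0.75 ln(1 − 0.395061) = −0.75 ln(0.604939)
  = −0.75 × (-0.502628) = 0.376971 substitutions/site.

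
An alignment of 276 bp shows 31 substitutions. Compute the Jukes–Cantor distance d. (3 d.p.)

0.122

p = 31/276 ≈ 0.112319.
d = −(3/4) ln(1 − 4p/3) = −0.75 ln(1 − 0.149759) = −0.75 ln(0.850241)
  = −0.75 × (-0.162235) = 0.121676 substitutions/site.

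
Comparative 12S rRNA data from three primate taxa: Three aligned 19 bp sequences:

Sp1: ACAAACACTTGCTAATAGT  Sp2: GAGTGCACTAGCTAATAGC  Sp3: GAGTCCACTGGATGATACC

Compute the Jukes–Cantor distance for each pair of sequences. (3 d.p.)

d(Sp1,Sp2) = 0.507, d(Sp1,Sp3) = 0.907, d(Sp2,Sp3) = 0.324

Sp1–Sp2: 7/19 sites differ → p ≈ 0.368421, d = −0.75 ln(1 − 0.491228) = 0.506816 ≈ 0.507.
Sp1–Sp3: 10/19 sites differ → p ≈ 0.526316, d = −0.75 ln(1 − 0.701755) = 0.907380 ≈ 0.907.
Sp2–Sp3: 5/19 sites differ → p ≈ 0.263158, d = −0.75 ln(1 − 0.350877) = 0.324100 ≈ 0.324.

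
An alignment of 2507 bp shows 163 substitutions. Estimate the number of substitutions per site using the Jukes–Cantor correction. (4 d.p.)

p = 163/2507 ≈ 0.065018.
d = −(3/4) ln(1 − 4p/3) = −0.75 ln(1 − 0.086691) = −0.75 ln(0.913309)
  = −0.75 × (-0.090681) = 0.068011 substitutions/site.

0.0680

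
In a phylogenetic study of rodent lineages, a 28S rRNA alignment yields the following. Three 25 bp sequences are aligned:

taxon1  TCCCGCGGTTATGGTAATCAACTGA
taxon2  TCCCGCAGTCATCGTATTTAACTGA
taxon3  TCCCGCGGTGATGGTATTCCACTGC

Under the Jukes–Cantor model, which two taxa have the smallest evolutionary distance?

taxon1 and taxon3

taxon1–taxon2: 5/25 differ, p = 0.200, d = 0.233.
taxon1–taxon3: 4/25 differ, p = 0.160, d = 0.180.
taxon2–taxon3: 6/25 differ, p = 0.240, d = 0.289.
The smallest distance is between taxon1 and taxon3.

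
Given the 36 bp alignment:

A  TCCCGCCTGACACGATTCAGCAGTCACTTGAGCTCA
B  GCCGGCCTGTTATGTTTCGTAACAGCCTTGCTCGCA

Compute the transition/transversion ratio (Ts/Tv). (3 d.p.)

0.231

Transitions are A↔G and C↔T; transversions are all other mismatches.
Transitions: 3. Transversions: 13.
R = 3/13 = 0.230769… ≈ 0.231 (to 3 d.p.).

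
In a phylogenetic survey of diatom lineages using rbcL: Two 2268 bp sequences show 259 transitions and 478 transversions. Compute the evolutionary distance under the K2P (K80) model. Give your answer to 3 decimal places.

0.426

P = 259/2268 ≈ 0.114198 and Q = 478/2268 ≈ 0.210758.
Under the Kimura two-parameter model, d = −½ ln(1 − 2P − Q) − ¼ ln(1 − 2Q).
1 − 2P − Q = 0.560846, giving −½ ln(0.560846) = 0.289154.
1 − 2Q = 0.578484, giving −¼ ln(0.578484) = 0.136836.
d = 0.289154 + 0.136836 = 0.425990.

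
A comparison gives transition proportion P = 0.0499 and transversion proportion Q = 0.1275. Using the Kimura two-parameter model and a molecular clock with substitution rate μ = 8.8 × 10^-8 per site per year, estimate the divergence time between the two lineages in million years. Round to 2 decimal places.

Under the Kimura two-parameter model, d = −½ ln(1 − 2P − Q) − ¼ ln(1 − 2Q).
1 − 2P − Q = 0.7727, giving −½ ln(0.7727) = 0.128932.
1 − 2Q = 0.745, giving −¼ ln(0.745) = 0.073593.
d = 0.128932 + 0.073593 = 0.202525.
Under a molecular clock d = 2μt, so t = d/(2μ) = 0.202525 / (2 × 8.8 × 10^-8) = 1.15 million years.

1.15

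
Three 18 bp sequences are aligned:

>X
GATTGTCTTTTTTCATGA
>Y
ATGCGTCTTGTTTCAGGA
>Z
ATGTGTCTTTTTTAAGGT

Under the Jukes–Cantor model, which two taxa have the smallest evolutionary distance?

X–Y: 6/18 differ, p = 0.333, d = 0.441.
X–Z: 6/18 differ, p = 0.333, d = 0.441.
Y–Z: 4/18 differ, p = 0.222, d = 0.264.
The smallest distance is between Y and Z.

Y and Z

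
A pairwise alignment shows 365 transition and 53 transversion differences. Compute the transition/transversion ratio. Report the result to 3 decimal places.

6.887

R = 365/53 = 6.886792… ≈ 6.887 (to 3 d.p.).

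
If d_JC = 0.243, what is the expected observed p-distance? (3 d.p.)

0.208

p = (3/4)(1 − e^(−4d/3)) = 0.75 × (1 − e^(-0.324)) = 0.75 × (1 − 0.723250) = 0.207563.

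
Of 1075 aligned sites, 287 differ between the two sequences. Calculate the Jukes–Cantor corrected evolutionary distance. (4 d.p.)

p = 287/1075 ≈ 0.266977.
d = −(3/4) ln(1 − 4p/3) = −0.75 ln(1 − 0.355969) = −0.75 ln(0.644031)
  = −0.75 × (-0.440008) = 0.330006 substitutions/site.

0.3300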